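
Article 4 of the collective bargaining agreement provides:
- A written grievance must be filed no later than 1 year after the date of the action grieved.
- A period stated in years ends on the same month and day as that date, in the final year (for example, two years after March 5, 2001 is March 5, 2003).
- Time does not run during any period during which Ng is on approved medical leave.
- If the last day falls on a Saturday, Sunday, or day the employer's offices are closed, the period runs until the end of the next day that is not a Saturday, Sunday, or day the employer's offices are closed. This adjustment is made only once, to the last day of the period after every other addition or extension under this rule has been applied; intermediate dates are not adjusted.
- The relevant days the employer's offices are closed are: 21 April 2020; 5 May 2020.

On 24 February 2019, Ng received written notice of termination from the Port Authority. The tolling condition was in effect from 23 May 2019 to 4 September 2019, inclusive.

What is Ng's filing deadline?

June 8, 2020

1 year after 24 February 2019 is February 24, 2020.
From May 23, 2019 through September 4, 2019 inclusive is 105 days; tolling adds 105 days: February 24, 2020 + 105 days = June 8, 2020.
June 8, 2020 is a Monday and not a day the employer's offices are closed, so no extension applies.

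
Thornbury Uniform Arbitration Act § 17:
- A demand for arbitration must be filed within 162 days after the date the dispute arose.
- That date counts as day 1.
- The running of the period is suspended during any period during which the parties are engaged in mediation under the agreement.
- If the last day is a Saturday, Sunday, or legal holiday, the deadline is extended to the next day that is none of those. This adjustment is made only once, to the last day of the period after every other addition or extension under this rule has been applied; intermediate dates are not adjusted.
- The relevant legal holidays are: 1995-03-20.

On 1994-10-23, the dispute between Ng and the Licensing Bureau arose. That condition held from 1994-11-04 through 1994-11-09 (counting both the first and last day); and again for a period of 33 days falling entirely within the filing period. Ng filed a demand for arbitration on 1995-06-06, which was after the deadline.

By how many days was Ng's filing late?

26 days

Counting 1994-10-23 as day 1, day 162 is April 2, 1995.
From November 4, 1994 through November 9, 1994 inclusive is 6 days; tolling adds 6 days: April 2, 1995 + 6 days = April 8, 1995.
Tolling adds 33 days: April 8, 1995 + 33 days = May 11, 1995.
May 11, 1995 is a Thursday and not a legal holiday, so no extension applies.
The deadline is May 11, 1995; from May 11, 1995 to June 6, 1995 is 26 days.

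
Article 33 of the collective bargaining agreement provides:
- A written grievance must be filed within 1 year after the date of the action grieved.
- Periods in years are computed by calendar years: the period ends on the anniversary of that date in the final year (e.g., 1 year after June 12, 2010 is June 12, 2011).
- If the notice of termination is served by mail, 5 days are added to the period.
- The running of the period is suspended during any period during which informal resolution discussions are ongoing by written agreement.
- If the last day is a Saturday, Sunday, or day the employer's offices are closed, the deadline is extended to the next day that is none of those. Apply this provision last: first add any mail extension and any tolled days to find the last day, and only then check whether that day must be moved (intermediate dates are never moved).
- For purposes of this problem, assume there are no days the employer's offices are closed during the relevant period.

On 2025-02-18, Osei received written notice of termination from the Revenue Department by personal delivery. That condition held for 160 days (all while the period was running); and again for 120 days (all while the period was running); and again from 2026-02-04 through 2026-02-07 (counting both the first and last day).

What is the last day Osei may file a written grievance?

November 30, 2026

1 year after 2025-02-18 is February 18, 2026.
Service was not by mail, so no mail extension applies.
Tolling adds 160 days: February 18, 2026 + 160 days = July 28, 2026.
Tolling adds 120 days: July 28, 2026 + 120 days = November 25, 2026.
From February 4, 2026 through February 7, 2026 inclusive is 4 days; tolling adds 4 days: November 25, 2026 + 4 days = November 29, 2026.
November 29, 2026 is Sunday. The next qualifying day is November 30, 2026.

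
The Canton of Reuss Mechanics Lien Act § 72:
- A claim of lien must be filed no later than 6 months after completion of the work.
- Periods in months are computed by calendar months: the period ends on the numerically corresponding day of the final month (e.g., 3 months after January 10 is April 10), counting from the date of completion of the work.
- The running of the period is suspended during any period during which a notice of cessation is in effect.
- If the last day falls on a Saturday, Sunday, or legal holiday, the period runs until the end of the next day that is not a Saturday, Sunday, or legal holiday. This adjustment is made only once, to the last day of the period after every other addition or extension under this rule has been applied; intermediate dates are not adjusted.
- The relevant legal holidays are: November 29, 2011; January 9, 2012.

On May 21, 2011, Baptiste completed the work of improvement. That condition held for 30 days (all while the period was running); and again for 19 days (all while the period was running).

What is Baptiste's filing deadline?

January 10, 2012

6 months after May 21, 2011 is November 21, 2011.
Tolling adds 30 days: November 21, 2011 + 30 days = December 21, 2011.
Tolling adds 19 days: December 21, 2011 + 19 days = January 9, 2012.
January 9, 2012 is a listed holiday. The next qualifying day is January 10, 2012.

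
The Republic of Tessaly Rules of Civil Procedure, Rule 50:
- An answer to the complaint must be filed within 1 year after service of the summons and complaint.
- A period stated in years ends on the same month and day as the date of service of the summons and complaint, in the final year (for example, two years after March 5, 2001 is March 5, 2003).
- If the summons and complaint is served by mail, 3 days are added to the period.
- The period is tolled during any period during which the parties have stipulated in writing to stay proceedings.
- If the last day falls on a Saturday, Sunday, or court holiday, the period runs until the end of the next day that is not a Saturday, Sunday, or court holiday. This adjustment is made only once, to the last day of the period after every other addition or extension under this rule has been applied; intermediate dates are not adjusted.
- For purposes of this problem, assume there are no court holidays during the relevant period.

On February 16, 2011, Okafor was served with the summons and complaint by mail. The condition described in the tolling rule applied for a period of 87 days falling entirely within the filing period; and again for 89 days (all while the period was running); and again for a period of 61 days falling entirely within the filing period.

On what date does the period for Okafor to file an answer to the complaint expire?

1 year after February 16, 2011 is February 16, 2012.
Service was by mail, adding 3 days: February 16, 2012 + 3 days = February 19, 2012.
Tolling adds 87 days: February 19, 2012 + 87 days = May 16, 2012.
Tolling adds 89 days: May 16, 2012 + 89 days = August 13, 2012.
Tolling adds 61 days: August 13, 2012 + 61 days = October 13, 2012.
October 13, 2012 is Saturday; October 14, 2012 is Sunday. The next qualifying day is October 15, 2012.

October 15, 2012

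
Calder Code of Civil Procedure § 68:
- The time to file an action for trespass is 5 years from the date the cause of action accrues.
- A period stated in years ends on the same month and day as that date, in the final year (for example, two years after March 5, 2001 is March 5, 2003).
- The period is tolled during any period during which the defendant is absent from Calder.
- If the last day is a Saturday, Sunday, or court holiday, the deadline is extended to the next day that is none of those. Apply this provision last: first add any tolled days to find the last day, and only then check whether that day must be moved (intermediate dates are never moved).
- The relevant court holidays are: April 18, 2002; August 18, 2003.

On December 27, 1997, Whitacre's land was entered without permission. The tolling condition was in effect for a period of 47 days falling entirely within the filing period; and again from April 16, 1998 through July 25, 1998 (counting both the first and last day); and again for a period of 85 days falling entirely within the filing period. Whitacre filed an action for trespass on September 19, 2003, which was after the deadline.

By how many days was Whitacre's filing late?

5 years after December 27, 1997 is December 27, 2002.
Tolling adds 47 days: December 27, 2002 + 47 days = February 12, 2003.
From April 16, 1998 through July 25, 1998 inclusive is 101 days; tolling adds 101 days: February 12, 2003 + 101 days = May 24, 2003.
Tolling adds 85 days: May 24, 2003 + 85 days = August 17, 2003.
August 17, 2003 is Sunday; August 18, 2003 is a listed holiday. The next qualifying day is August 19, 2003.
The deadline is August 19, 2003; from August 19, 2003 to September 19, 2003 is 31 days.

31 days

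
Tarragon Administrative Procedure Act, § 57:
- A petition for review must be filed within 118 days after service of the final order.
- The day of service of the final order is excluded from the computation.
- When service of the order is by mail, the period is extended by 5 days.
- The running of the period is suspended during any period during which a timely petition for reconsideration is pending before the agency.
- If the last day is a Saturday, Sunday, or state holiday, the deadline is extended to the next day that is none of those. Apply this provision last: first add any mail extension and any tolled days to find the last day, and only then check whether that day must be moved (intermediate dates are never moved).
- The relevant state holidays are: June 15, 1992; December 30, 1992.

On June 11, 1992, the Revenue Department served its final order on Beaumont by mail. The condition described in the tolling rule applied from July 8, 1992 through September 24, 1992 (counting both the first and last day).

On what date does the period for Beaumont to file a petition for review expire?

December 31, 1992

118 days after June 11, 1992 is October 7, 1992.
Service was by mail, adding 5 days: October 7, 1992 + 5 days = October 12, 1992.
From July 8, 1992 through September 24, 1992 inclusive is 79 days; tolling adds 79 days: October 12, 1992 + 79 days = December 30, 1992.
December 30, 1992 is a listed holiday. The next qualifying day is December 31, 1992.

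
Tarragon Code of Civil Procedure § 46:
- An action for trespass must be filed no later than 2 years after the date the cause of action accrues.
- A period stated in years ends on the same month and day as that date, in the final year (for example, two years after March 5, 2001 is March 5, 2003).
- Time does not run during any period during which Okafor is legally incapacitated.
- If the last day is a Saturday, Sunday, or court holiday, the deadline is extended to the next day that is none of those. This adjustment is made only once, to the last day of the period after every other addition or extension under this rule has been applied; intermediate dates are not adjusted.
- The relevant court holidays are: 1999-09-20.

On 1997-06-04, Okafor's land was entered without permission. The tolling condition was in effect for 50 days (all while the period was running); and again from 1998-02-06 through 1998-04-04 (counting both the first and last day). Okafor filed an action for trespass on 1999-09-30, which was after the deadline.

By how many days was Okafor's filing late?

2 years after 1997-06-04 is June 4, 1999.
Tolling adds 50 days: June 4, 1999 + 50 days = July 24, 1999.
From February 6, 1998 through April 4, 1998 inclusive is 58 days; tolling adds 58 days: July 24, 1999 + 58 days = September 20, 1999.
September 20, 1999 is a listed holiday. The next qualifying day is September 21, 1999.
The deadline is September 21, 1999; from September 21, 1999 to September 30, 1999 is 9 days.

9 days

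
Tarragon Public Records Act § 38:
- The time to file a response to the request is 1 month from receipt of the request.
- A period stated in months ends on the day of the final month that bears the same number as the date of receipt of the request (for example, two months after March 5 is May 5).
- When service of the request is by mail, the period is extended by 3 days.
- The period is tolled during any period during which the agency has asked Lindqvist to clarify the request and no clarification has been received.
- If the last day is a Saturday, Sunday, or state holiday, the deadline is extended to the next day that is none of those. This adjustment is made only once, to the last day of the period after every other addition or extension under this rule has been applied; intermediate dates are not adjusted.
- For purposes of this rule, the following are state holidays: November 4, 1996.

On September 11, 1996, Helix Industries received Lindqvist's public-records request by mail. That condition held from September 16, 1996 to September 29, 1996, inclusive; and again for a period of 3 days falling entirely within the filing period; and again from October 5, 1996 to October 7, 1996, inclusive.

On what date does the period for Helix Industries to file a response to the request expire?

November 5, 1996

1 month after September 11, 1996 is October 11, 1996.
Service was by mail, adding 3 days: October 11, 1996 + 3 days = October 14, 1996.
From September 16, 1996 through September 29, 1996 inclusive is 14 days; tolling adds 14 days: October 14, 1996 + 14 days = October 28, 1996.
Tolling adds 3 days: October 28, 1996 + 3 days = October 31, 1996.
From October 5, 1996 through October 7, 1996 inclusive is 3 days; tolling adds 3 days: October 31, 1996 + 3 days = November 3, 1996.
November 3, 1996 is Sunday; November 4, 1996 is a listed holiday. The next qualifying day is November 5, 1996.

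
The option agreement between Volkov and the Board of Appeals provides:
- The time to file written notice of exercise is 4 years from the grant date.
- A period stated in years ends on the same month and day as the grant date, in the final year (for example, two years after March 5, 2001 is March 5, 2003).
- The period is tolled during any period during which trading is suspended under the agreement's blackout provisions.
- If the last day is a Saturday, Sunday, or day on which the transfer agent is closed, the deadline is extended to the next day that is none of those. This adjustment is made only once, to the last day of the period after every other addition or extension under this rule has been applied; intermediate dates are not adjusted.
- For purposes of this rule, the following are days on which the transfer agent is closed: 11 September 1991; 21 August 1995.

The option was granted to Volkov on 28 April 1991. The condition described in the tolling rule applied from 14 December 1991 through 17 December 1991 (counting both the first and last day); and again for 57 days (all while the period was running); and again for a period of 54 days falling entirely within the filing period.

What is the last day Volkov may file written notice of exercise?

August 22, 1995

4 years after 28 April 1991 is April 28, 1995.
From December 14, 1991 through December 17, 1991 inclusive is 4 days; tolling adds 4 days: April 28, 1995 + 4 days = May 2, 1995.
Tolling adds 57 days: May 2, 1995 + 57 days = June 28, 1995.
Tolling adds 54 days: June 28, 1995 + 54 days = August 21, 1995.
August 21, 1995 is a listed holiday. The next qualifying day is August 22, 1995.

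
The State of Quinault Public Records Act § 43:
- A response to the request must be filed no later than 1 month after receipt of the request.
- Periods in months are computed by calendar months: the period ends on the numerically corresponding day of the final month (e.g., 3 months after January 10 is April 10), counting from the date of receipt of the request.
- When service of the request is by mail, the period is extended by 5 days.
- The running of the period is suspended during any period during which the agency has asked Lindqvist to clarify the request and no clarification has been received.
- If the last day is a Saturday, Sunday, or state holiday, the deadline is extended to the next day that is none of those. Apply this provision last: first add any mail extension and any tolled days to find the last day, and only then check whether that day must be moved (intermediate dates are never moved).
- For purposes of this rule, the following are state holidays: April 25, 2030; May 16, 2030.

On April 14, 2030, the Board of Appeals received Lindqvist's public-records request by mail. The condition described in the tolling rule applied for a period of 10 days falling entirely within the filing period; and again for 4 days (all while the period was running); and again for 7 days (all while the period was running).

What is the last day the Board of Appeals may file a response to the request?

June 10, 2030

1 month after April 14, 2030 is May 14, 2030.
Service was by mail, adding 5 days: May 14, 2030 + 5 days = May 19, 2030.
Tolling adds 10 days: May 19, 2030 + 10 days = May 29, 2030.
Tolling adds 4 days: May 29, 2030 + 4 days = June 2, 2030.
Tolling adds 7 days: June 2, 2030 + 7 days = June 9, 2030.
June 9, 2030 is Sunday. The next qualifying day is June 10, 2030.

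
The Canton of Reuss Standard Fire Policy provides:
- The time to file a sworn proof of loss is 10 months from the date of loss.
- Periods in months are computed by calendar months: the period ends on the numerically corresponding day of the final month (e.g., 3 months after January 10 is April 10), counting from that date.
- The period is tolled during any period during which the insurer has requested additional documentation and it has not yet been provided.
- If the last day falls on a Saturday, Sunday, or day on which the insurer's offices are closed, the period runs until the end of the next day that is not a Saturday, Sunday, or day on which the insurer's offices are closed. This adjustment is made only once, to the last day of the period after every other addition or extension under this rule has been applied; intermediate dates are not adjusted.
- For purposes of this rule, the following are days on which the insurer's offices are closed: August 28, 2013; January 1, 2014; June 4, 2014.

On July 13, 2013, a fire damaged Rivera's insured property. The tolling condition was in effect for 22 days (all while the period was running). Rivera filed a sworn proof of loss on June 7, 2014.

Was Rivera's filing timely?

10 months after July 13, 2013 is May 13, 2014.
Tolling adds 22 days: May 13, 2014 + 22 days = June 4, 2014.
June 4, 2014 is a listed holiday. The next qualifying day is June 5, 2014.
The deadline is June 5, 2014; the filing on June 7, 2014 is after that date.

No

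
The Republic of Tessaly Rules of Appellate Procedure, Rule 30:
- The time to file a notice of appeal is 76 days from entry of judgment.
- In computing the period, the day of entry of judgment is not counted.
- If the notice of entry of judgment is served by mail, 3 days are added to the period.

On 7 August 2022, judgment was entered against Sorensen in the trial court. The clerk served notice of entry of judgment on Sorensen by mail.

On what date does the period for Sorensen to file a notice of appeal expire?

76 days after 7 August 2022 is October 22, 2022.
Service was by mail, adding 3 days: October 22, 2022 + 3 days = October 25, 2022.

October 25, 2022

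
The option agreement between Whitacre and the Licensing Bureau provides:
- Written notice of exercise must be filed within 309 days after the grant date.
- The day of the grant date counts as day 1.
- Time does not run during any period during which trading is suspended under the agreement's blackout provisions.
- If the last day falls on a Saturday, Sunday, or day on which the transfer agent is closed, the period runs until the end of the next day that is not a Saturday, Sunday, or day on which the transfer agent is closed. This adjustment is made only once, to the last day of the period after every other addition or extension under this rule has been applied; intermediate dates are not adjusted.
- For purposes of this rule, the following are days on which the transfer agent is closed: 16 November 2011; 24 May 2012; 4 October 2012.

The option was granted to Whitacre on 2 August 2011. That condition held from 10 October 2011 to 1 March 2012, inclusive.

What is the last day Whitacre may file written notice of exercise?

Counting 2 August 2011 as day 1, day 309 is June 5, 2012.
From October 10, 2011 through March 1, 2012 inclusive is 144 days; tolling adds 144 days: June 5, 2012 + 144 days = October 27, 2012.
October 27, 2012 is Saturday; October 28, 2012 is Sunday. The next qualifying day is October 29, 2012.

October 29, 2012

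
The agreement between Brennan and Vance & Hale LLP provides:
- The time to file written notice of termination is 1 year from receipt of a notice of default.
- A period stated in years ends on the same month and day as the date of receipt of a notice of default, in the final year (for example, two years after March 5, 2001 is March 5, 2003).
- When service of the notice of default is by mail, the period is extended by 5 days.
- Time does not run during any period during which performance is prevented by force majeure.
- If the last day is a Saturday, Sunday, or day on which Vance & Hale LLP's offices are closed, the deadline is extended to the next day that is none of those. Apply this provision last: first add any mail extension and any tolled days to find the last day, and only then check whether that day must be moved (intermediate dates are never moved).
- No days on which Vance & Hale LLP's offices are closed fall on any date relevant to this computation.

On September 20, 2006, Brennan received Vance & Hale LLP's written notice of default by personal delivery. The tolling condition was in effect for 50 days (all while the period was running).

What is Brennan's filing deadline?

1 year after September 20, 2006 is September 20, 2007.
Service was not by mail, so no mail extension applies.
Tolling adds 50 days: September 20, 2007 + 50 days = November 9, 2007.
November 9, 2007 is a Friday and not a day on which Vance & Hale LLP's offices are closed, so no extension applies.

November 9, 2007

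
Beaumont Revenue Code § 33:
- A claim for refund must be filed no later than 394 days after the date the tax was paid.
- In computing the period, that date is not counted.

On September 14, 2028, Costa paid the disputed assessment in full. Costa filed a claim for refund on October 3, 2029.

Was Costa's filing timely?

Yes

394 days after September 14, 2028 is October 13, 2029.
The deadline is October 13, 2029; the filing on October 3, 2029 is on or before that date.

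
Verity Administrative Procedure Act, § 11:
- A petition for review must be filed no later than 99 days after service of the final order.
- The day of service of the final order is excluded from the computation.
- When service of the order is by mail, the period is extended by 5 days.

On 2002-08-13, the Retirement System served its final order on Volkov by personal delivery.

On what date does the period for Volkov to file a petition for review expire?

November 20, 2002

99 days after 2002-08-13 is November 20, 2002.
Service was not by mail, so no mail extension applies.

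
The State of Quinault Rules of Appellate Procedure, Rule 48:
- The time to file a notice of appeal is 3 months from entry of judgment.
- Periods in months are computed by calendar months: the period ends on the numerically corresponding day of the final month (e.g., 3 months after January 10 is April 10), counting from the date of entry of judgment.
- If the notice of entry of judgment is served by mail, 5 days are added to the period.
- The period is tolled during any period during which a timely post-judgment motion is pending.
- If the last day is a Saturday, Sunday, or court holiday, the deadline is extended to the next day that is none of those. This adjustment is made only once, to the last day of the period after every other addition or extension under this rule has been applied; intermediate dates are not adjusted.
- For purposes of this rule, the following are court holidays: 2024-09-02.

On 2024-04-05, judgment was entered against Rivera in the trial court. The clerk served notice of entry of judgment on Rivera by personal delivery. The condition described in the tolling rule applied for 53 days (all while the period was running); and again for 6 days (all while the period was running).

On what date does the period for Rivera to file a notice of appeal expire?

3 months after 2024-04-05 is July 5, 2024.
Service was not by mail, so no mail extension applies.
Tolling adds 53 days: July 5, 2024 + 53 days = August 27, 2024.
Tolling adds 6 days: August 27, 2024 + 6 days = September 2, 2024.
September 2, 2024 is a listed holiday. The next qualifying day is September 3, 2024.

September 3, 2024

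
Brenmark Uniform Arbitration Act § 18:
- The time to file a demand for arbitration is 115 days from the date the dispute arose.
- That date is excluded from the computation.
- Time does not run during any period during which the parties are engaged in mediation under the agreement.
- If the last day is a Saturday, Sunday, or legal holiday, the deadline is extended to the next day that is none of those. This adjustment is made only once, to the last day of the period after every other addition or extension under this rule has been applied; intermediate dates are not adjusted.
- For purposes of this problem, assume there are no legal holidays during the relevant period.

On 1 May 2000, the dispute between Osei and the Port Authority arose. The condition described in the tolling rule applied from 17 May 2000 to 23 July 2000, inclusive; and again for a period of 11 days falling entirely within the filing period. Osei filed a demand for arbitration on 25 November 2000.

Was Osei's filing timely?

115 days after 1 May 2000 is August 24, 2000.
From May 17, 2000 through July 23, 2000 inclusive is 68 days; tolling adds 68 days: August 24, 2000 + 68 days = October 31, 2000.
Tolling adds 11 days: October 31, 2000 + 11 days = November 11, 2000.
November 11, 2000 is Saturday; November 12, 2000 is Sunday. The next qualifying day is November 13, 2000.
The deadline is November 13, 2000; the filing on November 25, 2000 is after that date.

No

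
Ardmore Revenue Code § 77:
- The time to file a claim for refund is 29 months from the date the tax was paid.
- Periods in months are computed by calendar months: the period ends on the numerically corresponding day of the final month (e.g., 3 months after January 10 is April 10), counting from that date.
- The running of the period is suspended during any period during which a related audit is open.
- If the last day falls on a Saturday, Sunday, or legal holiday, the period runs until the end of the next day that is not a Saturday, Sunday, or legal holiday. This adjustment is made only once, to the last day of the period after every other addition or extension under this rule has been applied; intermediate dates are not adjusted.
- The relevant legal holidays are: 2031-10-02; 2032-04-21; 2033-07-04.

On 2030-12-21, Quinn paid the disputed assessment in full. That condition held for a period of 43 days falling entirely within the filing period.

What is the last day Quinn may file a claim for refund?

July 5, 2033

29 months after 2030-12-21 is May 21, 2033.
Tolling adds 43 days: May 21, 2033 + 43 days = July 3, 2033.
July 3, 2033 is Sunday; July 4, 2033 is a listed holiday. The next qualifying day is July 5, 2033.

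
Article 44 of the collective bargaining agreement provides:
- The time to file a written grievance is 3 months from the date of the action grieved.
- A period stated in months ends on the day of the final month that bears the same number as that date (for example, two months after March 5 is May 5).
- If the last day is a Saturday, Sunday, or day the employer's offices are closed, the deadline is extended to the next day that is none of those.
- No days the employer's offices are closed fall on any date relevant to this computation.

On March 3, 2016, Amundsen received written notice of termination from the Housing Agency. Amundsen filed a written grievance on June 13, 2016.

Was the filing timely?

No

3 months after March 3, 2016 is June 3, 2016.
June 3, 2016 is a Friday and not a day the employer's offices are closed, so no extension applies.
The deadline is June 3, 2016; the filing on June 13, 2016 is after that date.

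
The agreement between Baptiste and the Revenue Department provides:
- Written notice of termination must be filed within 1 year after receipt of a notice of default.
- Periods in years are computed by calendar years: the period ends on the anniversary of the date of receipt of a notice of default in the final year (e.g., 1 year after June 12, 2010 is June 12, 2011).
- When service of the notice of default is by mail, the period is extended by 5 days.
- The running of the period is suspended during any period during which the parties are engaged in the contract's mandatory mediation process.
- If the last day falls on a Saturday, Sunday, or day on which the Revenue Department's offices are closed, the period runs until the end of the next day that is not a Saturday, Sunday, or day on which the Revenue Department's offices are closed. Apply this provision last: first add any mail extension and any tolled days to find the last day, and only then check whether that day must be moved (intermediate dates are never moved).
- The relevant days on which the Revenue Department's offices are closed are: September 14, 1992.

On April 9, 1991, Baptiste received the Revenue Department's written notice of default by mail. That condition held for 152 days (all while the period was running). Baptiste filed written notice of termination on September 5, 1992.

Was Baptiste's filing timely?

Yes

1 year after April 9, 1991 is April 9, 1992.
Service was by mail, adding 5 days: April 9, 1992 + 5 days = April 14, 1992.
Tolling adds 152 days: April 14, 1992 + 152 days = September 13, 1992.
September 13, 1992 is Sunday; September 14, 1992 is a listed holiday. The next qualifying day is September 15, 1992.
The deadline is September 15, 1992; the filing on September 5, 1992 is on or before that date.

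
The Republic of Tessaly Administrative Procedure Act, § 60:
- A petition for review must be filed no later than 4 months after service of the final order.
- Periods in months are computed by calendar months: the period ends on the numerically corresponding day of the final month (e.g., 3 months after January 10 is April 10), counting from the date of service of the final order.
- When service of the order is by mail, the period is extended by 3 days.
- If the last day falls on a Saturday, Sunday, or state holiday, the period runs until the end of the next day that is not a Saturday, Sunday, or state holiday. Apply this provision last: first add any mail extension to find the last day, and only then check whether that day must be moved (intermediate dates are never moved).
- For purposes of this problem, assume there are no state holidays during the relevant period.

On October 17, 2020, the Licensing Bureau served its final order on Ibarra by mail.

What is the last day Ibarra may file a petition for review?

4 months after October 17, 2020 is February 17, 2021.
Service was by mail, adding 3 days: February 17, 2021 + 3 days = February 20, 2021.
February 20, 2021 is Saturday; February 21, 2021 is Sunday. The next qualifying day is February 22, 2021.

February 22, 2021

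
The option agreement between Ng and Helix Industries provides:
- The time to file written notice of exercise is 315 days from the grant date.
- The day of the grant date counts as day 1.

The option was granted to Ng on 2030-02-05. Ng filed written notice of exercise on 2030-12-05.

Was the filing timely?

Counting 2030-02-05 as day 1, day 315 is December 16, 2030.
The deadline is December 16, 2030; the filing on December 5, 2030 is on or before that date.

Yes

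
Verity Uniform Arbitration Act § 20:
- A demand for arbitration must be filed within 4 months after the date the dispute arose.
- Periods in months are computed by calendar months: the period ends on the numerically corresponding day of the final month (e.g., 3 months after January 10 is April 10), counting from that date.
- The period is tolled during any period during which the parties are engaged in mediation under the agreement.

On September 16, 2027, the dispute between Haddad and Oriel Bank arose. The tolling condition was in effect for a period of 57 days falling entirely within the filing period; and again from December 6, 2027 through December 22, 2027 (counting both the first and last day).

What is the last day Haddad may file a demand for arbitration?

4 months after September 16, 2027 is January 16, 2028.
Tolling adds 57 days: January 16, 2028 + 57 days = March 13, 2028.
From December 6, 2027 through December 22, 2027 inclusive is 17 days; tolling adds 17 days: March 13, 2028 + 17 days = March 30, 2028.

March 30, 2028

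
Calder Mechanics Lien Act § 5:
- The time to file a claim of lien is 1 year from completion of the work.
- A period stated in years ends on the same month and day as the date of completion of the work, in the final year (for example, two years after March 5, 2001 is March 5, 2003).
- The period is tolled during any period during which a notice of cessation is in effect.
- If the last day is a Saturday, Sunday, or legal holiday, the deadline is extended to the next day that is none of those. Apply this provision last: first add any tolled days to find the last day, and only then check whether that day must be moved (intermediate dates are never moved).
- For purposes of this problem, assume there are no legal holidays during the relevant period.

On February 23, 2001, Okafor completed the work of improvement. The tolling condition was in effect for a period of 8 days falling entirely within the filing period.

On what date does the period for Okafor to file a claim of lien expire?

March 4, 2002

1 year after February 23, 2001 is February 23, 2002.
Tolling adds 8 days: February 23, 2002 + 8 days = March 3, 2002.
March 3, 2002 is Sunday. The next qualifying day is March 4, 2002.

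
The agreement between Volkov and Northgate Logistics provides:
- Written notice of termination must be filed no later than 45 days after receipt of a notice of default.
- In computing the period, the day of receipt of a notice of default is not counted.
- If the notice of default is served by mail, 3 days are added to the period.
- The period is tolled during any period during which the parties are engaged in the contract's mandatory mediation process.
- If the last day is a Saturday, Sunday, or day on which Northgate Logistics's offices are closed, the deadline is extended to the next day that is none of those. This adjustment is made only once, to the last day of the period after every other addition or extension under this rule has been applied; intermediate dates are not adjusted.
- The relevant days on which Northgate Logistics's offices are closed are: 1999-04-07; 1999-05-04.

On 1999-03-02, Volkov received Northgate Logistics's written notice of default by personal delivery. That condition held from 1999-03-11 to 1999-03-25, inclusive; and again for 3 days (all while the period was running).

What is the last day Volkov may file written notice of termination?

May 5, 1999

45 days after 1999-03-02 is April 16, 1999.
Service was not by mail, so no mail extension applies.
From March 11, 1999 through March 25, 1999 inclusive is 15 days; tolling adds 15 days: April 16, 1999 + 15 days = May 1, 1999.
Tolling adds 3 days: May 1, 1999 + 3 days = May 4, 1999.
May 4, 1999 is a listed holiday. The next qualifying day is May 5, 1999.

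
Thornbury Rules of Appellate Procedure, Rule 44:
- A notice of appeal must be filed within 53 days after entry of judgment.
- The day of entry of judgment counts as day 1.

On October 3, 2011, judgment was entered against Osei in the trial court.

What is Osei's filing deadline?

Counting October 3, 2011 as day 1, day 53 is November 24, 2011.

November 24, 2011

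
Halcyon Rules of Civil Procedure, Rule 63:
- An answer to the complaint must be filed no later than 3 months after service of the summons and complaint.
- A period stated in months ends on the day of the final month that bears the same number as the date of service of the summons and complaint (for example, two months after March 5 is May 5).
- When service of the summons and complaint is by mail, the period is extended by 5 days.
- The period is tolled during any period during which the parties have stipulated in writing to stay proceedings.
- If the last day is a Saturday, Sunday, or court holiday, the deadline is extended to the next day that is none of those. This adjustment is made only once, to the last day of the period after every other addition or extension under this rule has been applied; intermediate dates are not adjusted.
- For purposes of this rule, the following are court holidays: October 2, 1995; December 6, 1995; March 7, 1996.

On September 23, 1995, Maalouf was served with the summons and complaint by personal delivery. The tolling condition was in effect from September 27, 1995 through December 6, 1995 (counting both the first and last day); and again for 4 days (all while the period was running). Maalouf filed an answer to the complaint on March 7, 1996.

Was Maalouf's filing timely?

3 months after September 23, 1995 is December 23, 1995.
Service was not by mail, so no mail extension applies.
From September 27, 1995 through December 6, 1995 inclusive is 71 days; tolling adds 71 days: December 23, 1995 + 71 days = March 3, 1996.
Tolling adds 4 days: March 3, 1996 + 4 days = March 7, 1996.
March 7, 1996 is a listed holiday. The next qualifying day is March 8, 1996.
The deadline is March 8, 1996; the filing on March 7, 1996 is on or before that date.

Yes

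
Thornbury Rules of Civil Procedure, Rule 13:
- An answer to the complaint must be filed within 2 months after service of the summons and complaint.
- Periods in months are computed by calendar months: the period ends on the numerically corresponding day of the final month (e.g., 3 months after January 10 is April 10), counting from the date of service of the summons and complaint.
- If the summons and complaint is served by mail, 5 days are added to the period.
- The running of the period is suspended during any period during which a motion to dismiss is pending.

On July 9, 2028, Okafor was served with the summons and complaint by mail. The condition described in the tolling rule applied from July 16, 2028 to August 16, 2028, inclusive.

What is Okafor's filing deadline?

October 16, 2028

2 months after July 9, 2028 is September 9, 2028.
Service was by mail, adding 5 days: September 9, 2028 + 5 days = September 14, 2028.
From July 16, 2028 through August 16, 2028 inclusive is 32 days; tolling adds 32 days: September 14, 2028 + 32 days = October 16, 2028.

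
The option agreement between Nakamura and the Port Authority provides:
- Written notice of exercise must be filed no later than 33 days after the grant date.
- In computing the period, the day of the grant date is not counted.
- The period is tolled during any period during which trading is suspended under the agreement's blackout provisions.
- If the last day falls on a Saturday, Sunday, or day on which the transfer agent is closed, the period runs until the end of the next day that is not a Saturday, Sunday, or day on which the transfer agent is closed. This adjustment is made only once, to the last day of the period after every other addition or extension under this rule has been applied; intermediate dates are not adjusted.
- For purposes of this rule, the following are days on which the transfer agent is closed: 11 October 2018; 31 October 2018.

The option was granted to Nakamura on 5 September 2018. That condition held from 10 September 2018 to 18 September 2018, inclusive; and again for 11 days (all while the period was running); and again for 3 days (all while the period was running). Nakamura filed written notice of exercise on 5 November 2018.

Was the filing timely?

No

33 days after 5 September 2018 is October 8, 2018.
From September 10, 2018 through September 18, 2018 inclusive is 9 days; tolling adds 9 days: October 8, 2018 + 9 days = October 17, 2018.
Tolling adds 11 days: October 17, 2018 + 11 days = October 28, 2018.
Tolling adds 3 days: October 28, 2018 + 3 days = October 31, 2018.
October 31, 2018 is a listed holiday. The next qualifying day is November 1, 2018.
The deadline is November 1, 2018; the filing on November 5, 2018 is after that date.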